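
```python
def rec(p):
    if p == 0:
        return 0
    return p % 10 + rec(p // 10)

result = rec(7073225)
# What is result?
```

Sum of digits of 7073225: 5 + 2 + 2 + 3 + 7 + 0 + 7 = 26

Answer: 26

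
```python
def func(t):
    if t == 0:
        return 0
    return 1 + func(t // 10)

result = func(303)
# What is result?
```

Count of digits of 303: 3

Answer: 3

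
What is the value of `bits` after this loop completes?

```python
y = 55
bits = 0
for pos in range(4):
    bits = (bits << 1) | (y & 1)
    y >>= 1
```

Reverse lowest 4 bits of 55
`bits` takes the values: 0 → 1 → 3 → 7 → 14

Answer: 14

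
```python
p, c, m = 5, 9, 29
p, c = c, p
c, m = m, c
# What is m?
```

Trace:
`p, c, m = 5, 9, 29` → p = 5; c = 9; m = 29
`p, c = c, p` → p = 9; c = 5
`c, m = m, c` → c = 29; m = 5
So m = 5

Answer: 5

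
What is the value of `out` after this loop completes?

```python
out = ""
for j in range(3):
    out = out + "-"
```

Repeat '-' 3 times
`out` takes the values: "" → "-" → "--" → "---"

Answer: "---"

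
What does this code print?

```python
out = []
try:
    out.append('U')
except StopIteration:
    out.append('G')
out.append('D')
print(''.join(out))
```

Execution trace: 'U' (try body, no exception) → 'D' (after the try/except). Output: UD

Answer: UD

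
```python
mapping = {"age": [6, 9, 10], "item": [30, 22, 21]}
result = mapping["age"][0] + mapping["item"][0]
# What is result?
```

Trace:
`mapping = {"age": [6, 9, 10], "item": [30, 22, 21]}` → mapping = {'age': [6, 9, 10], 'item': [30, 22, 21]}
`result = mapping["age"][0] + mapping["item"][0]` → result = 36
So result = 36

Answer: 36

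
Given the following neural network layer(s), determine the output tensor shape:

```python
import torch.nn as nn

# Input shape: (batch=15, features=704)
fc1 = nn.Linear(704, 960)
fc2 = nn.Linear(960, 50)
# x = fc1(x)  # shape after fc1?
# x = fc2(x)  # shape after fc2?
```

Input: (15, 704) -> after fc1: (15, 960) -> Output: (15, 50)

Answer: (15, 50)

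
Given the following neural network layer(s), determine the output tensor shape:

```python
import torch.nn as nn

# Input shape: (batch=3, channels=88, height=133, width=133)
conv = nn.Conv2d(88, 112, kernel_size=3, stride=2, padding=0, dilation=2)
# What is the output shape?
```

Input: (3, 88, 133, 133) -> Output: (3, 112, 65, 65)

Answer: (3, 112, 65, 65)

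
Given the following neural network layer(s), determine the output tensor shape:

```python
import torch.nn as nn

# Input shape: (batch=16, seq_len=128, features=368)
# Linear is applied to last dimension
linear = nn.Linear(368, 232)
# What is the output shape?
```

Input: (16, 128, 368) -> Output: (16, 128, 232)

Answer: (16, 128, 232)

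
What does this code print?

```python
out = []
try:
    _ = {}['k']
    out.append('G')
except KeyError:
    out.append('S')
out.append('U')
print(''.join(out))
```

Execution trace: 'S' (except KeyError) → 'U' (after the try/except). Output: SU

Answer: SU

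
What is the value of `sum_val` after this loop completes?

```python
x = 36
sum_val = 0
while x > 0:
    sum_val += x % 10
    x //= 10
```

Sum digits of 36
`sum_val` takes the values: 0 → 6 → 9

Answer: 9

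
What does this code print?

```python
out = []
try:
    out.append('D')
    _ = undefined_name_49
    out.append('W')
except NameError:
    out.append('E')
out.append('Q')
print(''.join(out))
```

Execution trace: 'D' (try body) → 'E' (except NameError) → 'Q' (after the try/except). Output: DEQ

Answer: DEQ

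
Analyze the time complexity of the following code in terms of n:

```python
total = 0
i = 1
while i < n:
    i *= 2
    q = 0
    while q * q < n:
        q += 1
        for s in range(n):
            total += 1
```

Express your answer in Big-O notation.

Each loop level contributes: log n × √n × n. Multiplying the contributions gives O(n√n log n).

Answer: O(n√n log n)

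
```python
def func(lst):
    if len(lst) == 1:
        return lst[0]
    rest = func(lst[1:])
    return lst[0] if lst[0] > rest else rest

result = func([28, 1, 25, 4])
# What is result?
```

Recursive max over [28, 1, 25, 4] = 28

Answer: 28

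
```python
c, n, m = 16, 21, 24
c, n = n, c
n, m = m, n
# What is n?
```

Trace:
`c, n, m = 16, 21, 24` → c = 16; n = 21; m = 24
`c, n = n, c` → c = 21; n = 16
`n, m = m, n` → n = 24; m = 16
So n = 24

Answer: 24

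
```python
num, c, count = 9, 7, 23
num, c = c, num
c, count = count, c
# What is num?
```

Trace:
`num, c, count = 9, 7, 23` → num = 9; c = 7; count = 23
`num, c = c, num` → num = 7; c = 9
`c, count = count, c` → c = 23; count = 9
So num = 7

Answer: 7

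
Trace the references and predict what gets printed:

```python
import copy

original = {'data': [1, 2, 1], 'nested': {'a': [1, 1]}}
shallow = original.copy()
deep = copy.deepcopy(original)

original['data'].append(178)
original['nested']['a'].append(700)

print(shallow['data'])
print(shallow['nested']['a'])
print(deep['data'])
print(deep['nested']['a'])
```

Key concept: comparing shallow vs deep copy.
Step by step:
`original = {'data': [1, 2, 1], 'nested': {'a': [1, 1]}}` → original = {'data': [1, 2, 1], 'nested': {'a': [1, 1]}}
`shallow = original.copy()` → shallow = {'data': [1, 2, 1], 'nested': {'a': [1, 1]}}
`deep = copy.deepcopy(original)` → deep = {'data': [1, 2, 1], 'nested': {'a': [1, 1]}}
`original['data'].append(178)` → original = {'data': [1, 2, 1, 178], 'nested': {'a': [1, 1]}}; shallow = {'data': [1, 2, 1, 178], 'nested': {'a': [1, 1]}}
`original['nested']['a'].append(700)` → original = {'data': [1, 2, 1, 178], 'nested': {'a': [1, 1, 700]}}; shallow = {'data': [1, 2, 1, 178], 'nested': {'a': [1, 1, 700]}}
`print(shallow['data'])` → prints [1, 2, 1, 178]
`print(shallow['nested']['a'])` → prints [1, 1, 700]
`print(deep['data'])` → prints [1, 2, 1]
`print(deep['nested']['a'])` → prints [1, 1]

Answer:
[1, 2, 1, 178]
[1, 1, 700]
[1, 2, 1]
[1, 1]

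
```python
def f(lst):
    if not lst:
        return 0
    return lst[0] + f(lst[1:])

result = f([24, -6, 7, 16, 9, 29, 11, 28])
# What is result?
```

24 + (-6) + 7 + 16 + 9 + 29 + 11 + 28 + 0 = 118

Answer: 118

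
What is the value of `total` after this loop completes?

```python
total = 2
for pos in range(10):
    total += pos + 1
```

Start at 2, add 1 to 10 = 57
`total` takes the values: 2 → 3 → 5 → 8 → 12 → 17 → 23 → 30 → 38 → 47 → 57

Answer: 57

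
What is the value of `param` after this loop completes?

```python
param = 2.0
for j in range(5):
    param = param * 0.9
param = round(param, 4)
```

Exponential decay: 2.0 * 0.9^5
`param` takes the values: 2.0 → 1.8 → 1.62 → 1.458 → 1.3122 → 1.18098 → 1.181

Answer: 1.181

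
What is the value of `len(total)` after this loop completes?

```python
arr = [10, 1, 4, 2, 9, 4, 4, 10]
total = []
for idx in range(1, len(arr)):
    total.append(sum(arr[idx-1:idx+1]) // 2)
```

Number of 2-element averages
`total` takes the values: [] → [5] → [5, 2] → [5, 2, 3] → [5, 2, 3, 5] → [5, 2, 3, 5, 6] → [5, 2, 3, 5, 6, 4] → [5, 2, 3, 5, 6, 4, 7]
So `len(total)` = 7

Answer: 7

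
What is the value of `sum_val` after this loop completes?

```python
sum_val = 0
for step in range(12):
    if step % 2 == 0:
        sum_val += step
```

Sum of even numbers 0 to 11
`sum_val` takes the values: 0 → 2 → 6 → 12 → 20 → 30

Answer: 30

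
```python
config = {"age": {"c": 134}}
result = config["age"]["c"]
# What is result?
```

Trace:
`config = {"age": {"c": 134}}` → config = {'age': {'c': 134}}
`result = config["age"]["c"]` → result = 134
So result = 134

Answer: 134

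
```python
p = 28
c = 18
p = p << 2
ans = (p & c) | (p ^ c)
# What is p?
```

Trace:
`p = 28` → p = 28
`c = 18` → c = 18
`p = p << 2` → p = 112
`ans = (p & c) | (p ^ c)` → ans = 114
So p = 112

Answer: 112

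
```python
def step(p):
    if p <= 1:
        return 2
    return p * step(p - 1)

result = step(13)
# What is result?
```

step(13) = 13 * 12 * 11 * 10 * 9 * 8 * 7 * 6 * 5 * 4 * 3 * 2 * 2 = 12454041600

Answer: 12454041600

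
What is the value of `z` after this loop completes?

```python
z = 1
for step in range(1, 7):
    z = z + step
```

Start at 1, add 1 through 6
`z` takes the values: 1 → 2 → 4 → 7 → 11 → 16 → 22

Answer: 22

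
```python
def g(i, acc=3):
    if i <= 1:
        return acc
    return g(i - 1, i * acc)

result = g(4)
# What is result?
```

Accumulator trace (n, acc): (4, 3) -> (3, 12) -> (2, 36) -> (1, 72) -> return 72

Answer: 72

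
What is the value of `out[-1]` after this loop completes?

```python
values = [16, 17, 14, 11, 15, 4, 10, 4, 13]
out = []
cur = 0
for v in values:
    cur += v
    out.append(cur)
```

Cumulative sum ends at 104
`out` takes the values: [] → [16] → [16, 33] → [16, 33, 47] → [16, 33, 47, 58] → [16, 33, 47, 58, 73] → [16, 33, 47, 58, 73, 77] → [16, 33, 47, 58, 73, 77, 87] → [16, 33, 47, 58, 73, 77, 87, 91] → [16, 33, 47, 58, 73, 77, 87, 91, 104]
So `out[-1]` = 104

Answer: 104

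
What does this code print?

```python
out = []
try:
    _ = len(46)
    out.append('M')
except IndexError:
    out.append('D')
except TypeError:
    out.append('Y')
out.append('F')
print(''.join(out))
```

Execution trace: 'Y' (except TypeError) → 'F' (after the try/except). Output: YF

Answer: YF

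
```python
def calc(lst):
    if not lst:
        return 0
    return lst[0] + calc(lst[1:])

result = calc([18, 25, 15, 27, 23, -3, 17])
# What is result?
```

18 + 25 + 15 + 27 + 23 + (-3) + 17 + 0 = 122

Answer: 122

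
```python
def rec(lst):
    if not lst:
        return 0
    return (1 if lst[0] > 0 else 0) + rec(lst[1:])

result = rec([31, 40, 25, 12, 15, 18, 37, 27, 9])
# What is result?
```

Count of positive elements in [31, 40, 25, 12, 15, 18, 37, 27, 9] = 9

Answer: 9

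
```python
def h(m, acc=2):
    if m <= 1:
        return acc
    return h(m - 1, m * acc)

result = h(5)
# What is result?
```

Accumulator trace (n, acc): (5, 2) -> (4, 10) -> (3, 40) -> (2, 120) -> (1, 240) -> return 240

Answer: 240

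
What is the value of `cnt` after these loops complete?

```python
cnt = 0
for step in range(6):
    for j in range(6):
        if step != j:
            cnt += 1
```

6² - 6 (exclude diagonal)
`cnt` takes the values: 0 → 1 → 2 → 3 → 4 → 5 → 6 → 7 → 8 → 9 → 10 → 11 → 12 → 13 → 14 → 15 → 16 → 17 → 18 → 19 → 20 → 21 → 22 → 23 → 24 → 25 → 26 → 27 → 28 → 29 → 30

Answer: 30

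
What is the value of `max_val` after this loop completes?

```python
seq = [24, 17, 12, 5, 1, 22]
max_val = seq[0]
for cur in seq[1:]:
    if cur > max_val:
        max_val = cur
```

Maximum of [24, 17, 12, 5, 1, 22]
`max_val` takes the values: 24

Answer: 24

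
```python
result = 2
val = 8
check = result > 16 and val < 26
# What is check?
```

Trace:
`result = 2` → result = 2
`val = 8` → val = 8
`check = result > 16 and val < 26` → check = False
So check = False

Answer: False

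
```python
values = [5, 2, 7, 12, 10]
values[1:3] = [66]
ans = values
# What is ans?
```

Trace:
`values = [5, 2, 7, 12, 10]` → values = [5, 2, 7, 12, 10]
`values[1:3] = [66]` → values = [5, 66, 12, 10]
`ans = values` → ans = [5, 66, 12, 10]
So ans = [5, 66, 12, 10]

Answer: [5, 66, 12, 10]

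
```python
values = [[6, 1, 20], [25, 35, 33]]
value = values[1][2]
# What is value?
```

Trace:
`values = [[6, 1, 20], [25, 35, 33]]` → values = [[6, 1, 20], [25, 35, 33]]
`value = values[1][2]` → value = 33
So value = 33

Answer: 33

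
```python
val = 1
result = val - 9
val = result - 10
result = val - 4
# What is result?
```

Trace:
`val = 1` → val = 1
`result = val - 9` → result = -8
`val = result - 10` → val = -18
`result = val - 4` → result = -22
So result = -22

Answer: -22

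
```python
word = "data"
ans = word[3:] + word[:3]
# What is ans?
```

Trace:
`word = "data"` → word = 'data'
`ans = word[3:] + word[:3]` → ans = 'adat'
So ans = 'adat'

Answer: 'adat'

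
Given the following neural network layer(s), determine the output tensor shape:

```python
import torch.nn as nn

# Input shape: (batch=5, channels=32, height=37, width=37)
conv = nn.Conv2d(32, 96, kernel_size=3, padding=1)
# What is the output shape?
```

Input: (5, 32, 37, 37) -> Output: (5, 96, 37, 37)

Answer: (5, 96, 37, 37)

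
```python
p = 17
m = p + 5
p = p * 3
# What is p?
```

Trace:
`p = 17` → p = 17
`m = p + 5` → m = 22
`p = p * 3` → p = 51
So p = 51

Answer: 51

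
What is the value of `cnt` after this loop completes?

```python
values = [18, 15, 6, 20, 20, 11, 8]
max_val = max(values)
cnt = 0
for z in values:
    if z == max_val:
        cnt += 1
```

Count of max value 20 in [18, 15, 6, 20, 20, 11, 8]
`cnt` takes the values: 0 → 1 → 2

Answer: 2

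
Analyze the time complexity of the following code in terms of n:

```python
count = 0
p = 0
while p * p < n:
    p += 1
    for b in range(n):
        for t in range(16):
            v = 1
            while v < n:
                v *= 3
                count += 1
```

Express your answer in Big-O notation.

Each loop level contributes: √n × n × 1 × log n. Multiplying the contributions gives O(n√n log n).

Answer: O(n√n log n)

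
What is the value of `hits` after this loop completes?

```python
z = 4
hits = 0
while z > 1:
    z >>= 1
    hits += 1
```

Count right shifts until 1
`hits` takes the values: 0 → 1 → 2

Answer: 2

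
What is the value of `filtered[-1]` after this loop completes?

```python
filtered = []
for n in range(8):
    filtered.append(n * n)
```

Last element of squares 0 to 7
`filtered` takes the values: [] → [0] → [0, 1] → [0, 1, 4] → [0, 1, 4, 9] → [0, 1, 4, 9, 16] → [0, 1, 4, 9, 16, 25] → [0, 1, 4, 9, 16, 25, 36] → [0, 1, 4, 9, 16, 25, 36, 49]
So `filtered[-1]` = 49

Answer: 49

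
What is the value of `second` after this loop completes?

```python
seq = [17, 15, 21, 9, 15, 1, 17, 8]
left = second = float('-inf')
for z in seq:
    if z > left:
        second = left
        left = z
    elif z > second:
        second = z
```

Second largest (with repeats) in [17, 15, 21, 9, 15, 1, 17, 8]
`second` takes the values: -inf → 15 → 17

Answer: 17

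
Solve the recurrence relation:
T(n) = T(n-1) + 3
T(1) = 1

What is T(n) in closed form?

Unrolling: T(n) = T(1) + 3·(n-1) = 1 + 3(n-1) = 3n - 2.

Answer: T(n) = 3n - 2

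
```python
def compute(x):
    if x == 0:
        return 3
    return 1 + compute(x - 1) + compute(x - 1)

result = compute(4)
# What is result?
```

compute(x) = 1 + 2·compute(x-1), compute(0)=3. Closed form: (3+1)·2^4 - 1 = 63.

Answer: 63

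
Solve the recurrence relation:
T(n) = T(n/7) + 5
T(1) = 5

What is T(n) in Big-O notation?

Each step divides n by 7 and adds 5. After log_7(n) steps we reach T(1)=5. So T(n) = 5·log_7(n) + 5 = O(log n).

Answer: O(log n)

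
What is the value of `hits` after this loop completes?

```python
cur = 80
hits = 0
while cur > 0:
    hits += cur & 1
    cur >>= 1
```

Count set bits in 80 (binary: 0b1010000)
`hits` takes the values: 0 → 1 → 2

Answer: 2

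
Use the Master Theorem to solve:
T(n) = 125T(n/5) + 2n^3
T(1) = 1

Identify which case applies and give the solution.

a=125, b=5, f(n)=2n^3. log_5(125) = 3. Since c=3 = 3, Case 2 applies: T(n) = Θ(n^log_b(a) · log n) = O(n^3 log n).

Answer: O(n^3 log n) - Case 2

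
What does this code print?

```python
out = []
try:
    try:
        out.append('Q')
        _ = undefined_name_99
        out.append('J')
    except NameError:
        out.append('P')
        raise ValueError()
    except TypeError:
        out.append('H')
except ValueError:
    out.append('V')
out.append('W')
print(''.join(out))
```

Execution trace: 'Q' (inner try body) → 'P' (inner except NameError) → 'V' (outer except ValueError) → 'W' (after the try/except). Output: QPVW

Answer: QPVW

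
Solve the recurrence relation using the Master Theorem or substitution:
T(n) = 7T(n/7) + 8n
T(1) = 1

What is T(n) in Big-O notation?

By Master Theorem: a=7, b=7, f(n)=8n. Since log_7(7) = 1 and f(n) = Θ(n^1), Case 2 applies. T(n) = O(n log n).

Answer: O(n log n)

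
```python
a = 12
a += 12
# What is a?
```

Trace:
`a = 12` → a = 12
`a += 12` → a = 24
So a = 24

Answer: 24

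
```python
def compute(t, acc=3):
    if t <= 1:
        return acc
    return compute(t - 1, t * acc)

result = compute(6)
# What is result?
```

Accumulator trace (n, acc): (6, 3) -> (5, 18) -> (4, 90) -> (3, 360) -> (2, 1080) -> (1, 2160) -> return 2160

Answer: 2160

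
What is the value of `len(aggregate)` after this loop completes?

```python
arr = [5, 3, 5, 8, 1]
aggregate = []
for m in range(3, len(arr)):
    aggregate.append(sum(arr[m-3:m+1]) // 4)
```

Number of 4-element averages
`aggregate` takes the values: [] → [5] → [5, 4]
So `len(aggregate)` = 2

Answer: 2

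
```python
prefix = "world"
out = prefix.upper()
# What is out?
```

Trace:
`prefix = "world"` → prefix = 'world'
`out = prefix.upper()` → out = 'WORLD'
So out = 'WORLD'

Answer: 'WORLD'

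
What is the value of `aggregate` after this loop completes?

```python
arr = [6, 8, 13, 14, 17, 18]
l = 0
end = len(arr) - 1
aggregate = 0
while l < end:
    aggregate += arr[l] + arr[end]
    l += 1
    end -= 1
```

Sum of pairs from ends
`aggregate` takes the values: 0 → 24 → 49 → 76

Answer: 76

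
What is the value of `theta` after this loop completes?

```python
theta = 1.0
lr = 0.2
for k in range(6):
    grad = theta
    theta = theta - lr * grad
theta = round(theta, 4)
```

Gradient descent: w = 1.0 * (1 - 0.2)^6
`theta` takes the values: 1.0 → 0.8 → 0.64 → 0.512 → 0.4096 → 0.32768 → 0.262144 → 0.2621

Answer: 0.2621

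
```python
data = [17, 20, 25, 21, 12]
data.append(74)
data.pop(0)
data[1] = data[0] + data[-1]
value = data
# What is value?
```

Trace:
`data = [17, 20, 25, 21, 12]` → data = [17, 20, 25, 21, 12]
`data.append(74)` → data = [17, 20, 25, 21, 12, 74]
`data.pop(0)` → data = [20, 25, 21, 12, 74]
`data[1] = data[0] + data[-1]` → data = [20, 94, 21, 12, 74]
`value = data` → value = [20, 94, 21, 12, 74]
So value = [20, 94, 21, 12, 74]

Answer: [20, 94, 21, 12, 74]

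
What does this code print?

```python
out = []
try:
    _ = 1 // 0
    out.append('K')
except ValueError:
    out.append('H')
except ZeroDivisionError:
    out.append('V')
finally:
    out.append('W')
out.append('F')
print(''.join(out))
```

Execution trace: 'V' (except ZeroDivisionError) → 'W' (finally) → 'F' (after the try/except). Output: VWF

Answer: VWF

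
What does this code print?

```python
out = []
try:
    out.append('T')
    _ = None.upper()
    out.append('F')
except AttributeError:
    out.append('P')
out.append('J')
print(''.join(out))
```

Execution trace: 'T' (try body) → 'P' (except AttributeError) → 'J' (after the try/except). Output: TPJ

Answer: TPJ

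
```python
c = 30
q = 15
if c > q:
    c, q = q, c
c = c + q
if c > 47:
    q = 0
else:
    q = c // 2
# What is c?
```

Trace:
`c = 30` → c = 30
`q = 15` → q = 15
`if c > q: ...` → c > q is True → c = 15; q = 30
`c = c + q` → c = 45
`if c > 47: ...` → c > 47 is False, take else branch → q = 22
So c = 45

Answer: 45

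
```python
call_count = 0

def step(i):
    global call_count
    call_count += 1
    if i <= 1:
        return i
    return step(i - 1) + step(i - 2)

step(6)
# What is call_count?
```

Calls(i) = 1 + Calls(i-1) + Calls(i-2); Calls(0)=Calls(1)=1. For i=6 this gives 25.

Answer: 25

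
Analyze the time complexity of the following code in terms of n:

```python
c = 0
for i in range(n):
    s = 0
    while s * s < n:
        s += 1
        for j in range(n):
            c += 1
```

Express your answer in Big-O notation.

Each loop level contributes: n × √n × n. Multiplying the contributions gives O(n^2√n).

Answer: O(n^2√n)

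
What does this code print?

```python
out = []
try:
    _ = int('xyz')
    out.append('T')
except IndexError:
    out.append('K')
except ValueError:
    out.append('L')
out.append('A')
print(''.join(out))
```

Execution trace: 'L' (except ValueError) → 'A' (after the try/except). Output: LA

Answer: LA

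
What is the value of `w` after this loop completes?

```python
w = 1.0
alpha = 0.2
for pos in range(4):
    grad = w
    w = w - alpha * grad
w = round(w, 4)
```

Gradient descent: w = 1.0 * (1 - 0.2)^4
`w` takes the values: 1.0 → 0.8 → 0.64 → 0.512 → 0.4096

Answer: 0.4096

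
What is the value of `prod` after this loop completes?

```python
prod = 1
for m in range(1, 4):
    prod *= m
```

3! = 6
`prod` takes the values: 1 → 2 → 6

Answer: 6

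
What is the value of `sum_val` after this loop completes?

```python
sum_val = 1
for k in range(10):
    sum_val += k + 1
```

Start at 1, add 1 to 10 = 56
`sum_val` takes the values: 1 → 2 → 4 → 7 → 11 → 16 → 22 → 29 → 37 → 46 → 56

Answer: 56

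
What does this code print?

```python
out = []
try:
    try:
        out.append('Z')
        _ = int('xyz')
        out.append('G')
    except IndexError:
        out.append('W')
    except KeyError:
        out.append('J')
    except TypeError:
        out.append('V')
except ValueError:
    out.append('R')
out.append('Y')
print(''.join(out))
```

Execution trace: 'Z' (try body) → 'R' (outer except ValueError) → 'Y' (after the try/except). Output: ZRY

Answer: ZRY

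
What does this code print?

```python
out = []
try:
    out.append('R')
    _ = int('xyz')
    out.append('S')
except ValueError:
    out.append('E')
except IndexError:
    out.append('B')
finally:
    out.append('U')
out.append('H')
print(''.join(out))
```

Execution trace: 'R' (try body) → 'E' (except ValueError) → 'U' (finally) → 'H' (after the try/except). Output: REUH

Answer: REUH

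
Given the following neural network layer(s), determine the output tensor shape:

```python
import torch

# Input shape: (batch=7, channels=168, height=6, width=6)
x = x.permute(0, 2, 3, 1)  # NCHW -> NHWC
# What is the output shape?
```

Input: (7, 168, 6, 6) -> Output: (7, 6, 6, 168)

Answer: (7, 6, 6, 168)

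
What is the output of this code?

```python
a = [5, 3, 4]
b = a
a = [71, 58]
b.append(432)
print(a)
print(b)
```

Key concept: rebinding vs mutation: a is rebound to a new list, b still points at the original.
Step by step:
`a = [5, 3, 4]` → a = [5, 3, 4]
`b = a` → b = [5, 3, 4] (same object as a)
`a = [71, 58]` → a = [71, 58]
`b.append(432)` → b = [5, 3, 4, 432]
`print(a)` → prints [71, 58]
`print(b)` → prints [5, 3, 4, 432]

Answer:
[71, 58]
[5, 3, 4, 432]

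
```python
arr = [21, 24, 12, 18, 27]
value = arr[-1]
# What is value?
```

Trace:
`arr = [21, 24, 12, 18, 27]` → arr = [21, 24, 12, 18, 27]
`value = arr[-1]` → value = 27
So value = 27

Answer: 27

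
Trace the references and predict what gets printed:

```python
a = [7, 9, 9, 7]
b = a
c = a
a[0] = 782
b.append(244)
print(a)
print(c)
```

Key concept: multiple aliases.
Step by step:
`a = [7, 9, 9, 7]` → a = [7, 9, 9, 7]
`b = a` → b = [7, 9, 9, 7] (same object as a)
`c = a` → c = [7, 9, 9, 7] (same object as a, b)
`a[0] = 782` → a = [782, 9, 9, 7] (same object as b, c); b = [782, 9, 9, 7] (same object as a, c); c = [782, 9, 9, 7] (same object as a, b)
`b.append(244)` → a = [782, 9, 9, 7, 244] (same object as b, c); b = [782, 9, 9, 7, 244] (same object as a, c); c = [782, 9, 9, 7, 244] (same object as a, b)
`print(a)` → prints [782, 9, 9, 7, 244]
`print(c)` → prints [782, 9, 9, 7, 244]

Answer:
[782, 9, 9, 7, 244]
[782, 9, 9, 7, 244]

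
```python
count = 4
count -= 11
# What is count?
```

Trace:
`count = 4` → count = 4
`count -= 11` → count = -7
So count = -7

Answer: -7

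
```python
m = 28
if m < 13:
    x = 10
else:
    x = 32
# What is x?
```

Trace:
`m = 28` → m = 28
`if m < 13: ...` → m < 13 is False, take else branch → x = 32
So x = 32

Answer: 32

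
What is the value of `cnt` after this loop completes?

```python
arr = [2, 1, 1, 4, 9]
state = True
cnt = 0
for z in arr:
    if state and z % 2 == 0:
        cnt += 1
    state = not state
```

Count even values at even positions
`cnt` takes the values: 0 → 1

Answer: 1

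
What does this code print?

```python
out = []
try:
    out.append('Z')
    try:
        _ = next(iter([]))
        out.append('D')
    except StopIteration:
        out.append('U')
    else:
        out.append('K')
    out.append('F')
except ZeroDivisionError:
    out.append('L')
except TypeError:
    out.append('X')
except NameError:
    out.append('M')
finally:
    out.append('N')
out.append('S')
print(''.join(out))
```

Execution trace: 'Z' (try body) → 'U' (inner except StopIteration) → 'F' (try body, no exception) → 'N' (finally) → 'S' (after the try/except). Output: ZUFNS

Answer: ZUFNS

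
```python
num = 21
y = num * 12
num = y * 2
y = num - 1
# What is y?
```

Trace:
`num = 21` → num = 21
`y = num * 12` → y = 252
`num = y * 2` → num = 504
`y = num - 1` → y = 503
So y = 503

Answer: 503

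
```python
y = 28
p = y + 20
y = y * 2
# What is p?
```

Trace:
`y = 28` → y = 28
`p = y + 20` → p = 48
`y = y * 2` → y = 56
So p = 48

Answer: 48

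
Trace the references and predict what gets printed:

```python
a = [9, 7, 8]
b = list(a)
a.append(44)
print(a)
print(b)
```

Key concept: list() constructor creates copy.
Step by step:
`a = [9, 7, 8]` → a = [9, 7, 8]
`b = list(a)` → b = [9, 7, 8]
`a.append(44)` → a = [9, 7, 8, 44]
`print(a)` → prints [9, 7, 8, 44]
`print(b)` → prints [9, 7, 8]

Answer:
[9, 7, 8, 44]
[9, 7, 8]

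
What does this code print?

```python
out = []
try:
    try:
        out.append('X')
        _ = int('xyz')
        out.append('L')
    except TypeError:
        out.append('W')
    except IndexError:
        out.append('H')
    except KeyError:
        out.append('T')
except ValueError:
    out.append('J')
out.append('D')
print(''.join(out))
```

Execution trace: 'X' (inner try body) → 'J' (outer except ValueError) → 'D' (after the try/except). Output: XJD

Answer: XJD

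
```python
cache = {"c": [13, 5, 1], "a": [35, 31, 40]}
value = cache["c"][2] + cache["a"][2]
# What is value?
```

Trace:
`cache = {"c": [13, 5, 1], "a": [35, 31, 40]}` → cache = {'c': [13, 5, 1], 'a': [35, 31, 40]}
`value = cache["c"][2] + cache["a"][2]` → value = 41
So value = 41

Answer: 41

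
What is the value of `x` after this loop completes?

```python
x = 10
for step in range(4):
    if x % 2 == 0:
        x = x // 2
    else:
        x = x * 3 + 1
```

Collatz-style transformation from 10
`x` takes the values: 10 → 5 → 16 → 8 → 4

Answer: 4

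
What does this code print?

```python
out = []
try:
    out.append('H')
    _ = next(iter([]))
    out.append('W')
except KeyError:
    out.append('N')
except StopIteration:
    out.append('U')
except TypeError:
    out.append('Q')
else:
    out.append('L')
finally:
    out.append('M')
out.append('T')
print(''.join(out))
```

Execution trace: 'H' (try body) → 'U' (except StopIteration) → 'M' (finally) → 'T' (after the try/except). Output: HUMT

Answer: HUMT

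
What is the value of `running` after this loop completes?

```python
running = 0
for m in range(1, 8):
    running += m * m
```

Sum of squares 1² to 7² = 140
`running` takes the values: 0 → 1 → 5 → 14 → 30 → 55 → 91 → 140

Answer: 140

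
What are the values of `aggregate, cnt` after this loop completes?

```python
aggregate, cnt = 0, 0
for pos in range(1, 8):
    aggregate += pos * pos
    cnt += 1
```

Sum of squares and count
`aggregate, cnt` takes the values: (0, 0) → (1, 0) → (1, 1) → (5, 1) → (5, 2) → (14, 2) → (14, 3) → (30, 3) → (30, 4) → (55, 4) → (55, 5) → (91, 5) → (91, 6) → (140, 6) → (140, 7)

Answer: 140, 7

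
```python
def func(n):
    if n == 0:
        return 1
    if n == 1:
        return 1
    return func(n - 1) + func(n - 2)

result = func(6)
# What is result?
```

Build up from base cases: func(0)=1, func(1)=1, func(2)=2, func(3)=3, func(4)=5, func(5)=8, func(6)=13

Answer: 13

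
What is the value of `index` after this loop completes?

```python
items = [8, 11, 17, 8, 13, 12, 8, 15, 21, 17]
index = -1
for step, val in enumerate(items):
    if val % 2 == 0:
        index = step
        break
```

First even number index in [8, 11, 17, 8, 13, 12, 8, 15, 21, 17]
`index` takes the values: -1 → 0

Answer: 0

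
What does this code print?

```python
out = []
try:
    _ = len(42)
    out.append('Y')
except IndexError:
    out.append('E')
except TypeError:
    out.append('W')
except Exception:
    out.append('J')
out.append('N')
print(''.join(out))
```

Execution trace: 'W' (except TypeError) → 'N' (after the try/except). Output: WN

Answer: WN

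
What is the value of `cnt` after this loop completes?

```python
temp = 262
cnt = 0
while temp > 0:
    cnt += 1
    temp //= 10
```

Count digits by repeated division by 10
`cnt` takes the values: 0 → 1 → 2 → 3

Answer: 3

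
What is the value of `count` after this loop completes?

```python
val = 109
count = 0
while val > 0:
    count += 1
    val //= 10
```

Count digits by repeated division by 10
`count` takes the values: 0 → 1 → 2 → 3

Answer: 3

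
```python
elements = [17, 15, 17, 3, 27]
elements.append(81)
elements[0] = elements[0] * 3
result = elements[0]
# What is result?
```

Trace:
`elements = [17, 15, 17, 3, 27]` → elements = [17, 15, 17, 3, 27]
`elements.append(81)` → elements = [17, 15, 17, 3, 27, 81]
`elements[0] = elements[0] * 3` → elements = [51, 15, 17, 3, 27, 81]
`result = elements[0]` → result = 51
So result = 51

Answer: 51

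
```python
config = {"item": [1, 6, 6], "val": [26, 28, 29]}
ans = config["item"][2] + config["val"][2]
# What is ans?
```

Trace:
`config = {"item": [1, 6, 6], "val": [26, 28, 29]}` → config = {'item': [1, 6, 6], 'val': [26, 28, 29]}
`ans = config["item"][2] + config["val"][2]` → ans = 35
So ans = 35

Answer: 35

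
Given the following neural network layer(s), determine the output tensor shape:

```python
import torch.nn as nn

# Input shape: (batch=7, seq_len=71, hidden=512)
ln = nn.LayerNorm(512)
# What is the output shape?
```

Input: (7, 71, 512) -> Output: (7, 71, 512)

Answer: (7, 71, 512)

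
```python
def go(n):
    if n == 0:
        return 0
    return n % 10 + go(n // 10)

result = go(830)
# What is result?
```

Sum of digits of 830: 0 + 3 + 8 = 11

Answer: 11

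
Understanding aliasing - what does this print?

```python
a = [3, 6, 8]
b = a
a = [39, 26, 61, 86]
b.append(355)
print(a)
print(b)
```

Key concept: rebinding vs mutation: a is rebound to a new list, b still points at the original.
Step by step:
`a = [3, 6, 8]` → a = [3, 6, 8]
`b = a` → b = [3, 6, 8] (same object as a)
`a = [39, 26, 61, 86]` → a = [39, 26, 61, 86]
`b.append(355)` → b = [3, 6, 8, 355]
`print(a)` → prints [39, 26, 61, 86]
`print(b)` → prints [3, 6, 8, 355]

Answer:
[39, 26, 61, 86]
[3, 6, 8, 355]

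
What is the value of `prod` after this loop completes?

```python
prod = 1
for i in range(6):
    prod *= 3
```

3^6 = 729
`prod` takes the values: 1 → 3 → 9 → 27 → 81 → 243 → 729

Answer: 729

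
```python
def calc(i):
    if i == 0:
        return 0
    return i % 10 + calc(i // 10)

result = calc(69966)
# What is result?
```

Sum of digits of 69966: 6 + 6 + 9 + 9 + 6 = 36

Answer: 36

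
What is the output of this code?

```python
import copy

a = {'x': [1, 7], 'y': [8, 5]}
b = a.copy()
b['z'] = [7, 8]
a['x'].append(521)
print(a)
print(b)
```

Key concept: shallow copy of dict with mutable values.
Step by step:
`a = {'x': [1, 7], 'y': [8, 5]}` → a = {'x': [1, 7], 'y': [8, 5]}
`b = a.copy()` → b = {'x': [1, 7], 'y': [8, 5]}
`b['z'] = [7, 8]` → b = {'x': [1, 7], 'y': [8, 5], 'z': [7, 8]}
`a['x'].append(521)` → a = {'x': [1, 7, 521], 'y': [8, 5]}; b = {'x': [1, 7, 521], 'y': [8, 5], 'z': [7, 8]}
`print(a)` → prints {'x': [1, 7, 521], 'y': [8, 5]}
`print(b)` → prints {'x': [1, 7, 521], 'y': [8, 5], 'z': [7, 8]}

Answer:
{'x': [1, 7, 521], 'y': [8, 5]}
{'x': [1, 7, 521], 'y': [8, 5], 'z': [7, 8]}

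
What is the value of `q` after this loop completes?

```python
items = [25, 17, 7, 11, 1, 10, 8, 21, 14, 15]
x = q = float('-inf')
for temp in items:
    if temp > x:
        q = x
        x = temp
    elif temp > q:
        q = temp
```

Second largest (with repeats) in [25, 17, 7, 11, 1, 10, 8, 21, 14, 15]
`q` takes the values: -inf → 17 → 21

Answer: 21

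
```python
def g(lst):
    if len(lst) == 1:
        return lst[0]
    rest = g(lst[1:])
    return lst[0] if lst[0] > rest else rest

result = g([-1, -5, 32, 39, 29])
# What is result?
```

Recursive max over [-1, -5, 32, 39, 29] = 39

Answer: 39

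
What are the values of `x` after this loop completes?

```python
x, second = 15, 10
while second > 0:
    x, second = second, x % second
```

GCD of 15 and 10
`x` takes the values: 15 → 10 → 5

Answer: 5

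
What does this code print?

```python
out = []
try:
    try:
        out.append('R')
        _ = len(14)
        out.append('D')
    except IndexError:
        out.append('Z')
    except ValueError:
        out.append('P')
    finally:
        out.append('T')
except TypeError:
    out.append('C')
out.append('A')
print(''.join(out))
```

Execution trace: 'R' (try body) → 'T' (finally) → 'C' (outer except TypeError) → 'A' (after the try/except). Output: RTCA

Answer: RTCA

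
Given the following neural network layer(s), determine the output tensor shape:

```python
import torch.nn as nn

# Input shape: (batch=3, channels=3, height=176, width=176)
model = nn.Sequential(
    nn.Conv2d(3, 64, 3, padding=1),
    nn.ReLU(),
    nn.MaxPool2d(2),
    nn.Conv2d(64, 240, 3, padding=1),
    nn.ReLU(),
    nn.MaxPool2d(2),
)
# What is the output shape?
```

Input: (3, 3, 176, 176) -> after first Conv2d: (3, 64, 176, 176) -> after first MaxPool2d: (3, 64, 88, 88) -> after second Conv2d: (3, 240, 88, 88) -> Output: (3, 240, 44, 44)

Answer: (3, 240, 44, 44)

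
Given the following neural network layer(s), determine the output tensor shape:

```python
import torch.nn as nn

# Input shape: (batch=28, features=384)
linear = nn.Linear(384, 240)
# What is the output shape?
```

Input: (28, 384) -> Output: (28, 240)

Answer: (28, 240)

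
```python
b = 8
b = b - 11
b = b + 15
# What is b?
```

Trace:
`b = 8` → b = 8
`b = b - 11` → b = -3
`b = b + 15` → b = 12
So b = 12

Answer: 12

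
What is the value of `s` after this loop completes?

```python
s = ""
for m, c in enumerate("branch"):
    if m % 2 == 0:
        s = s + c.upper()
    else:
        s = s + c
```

Uppercase even positions in 'branch'
`s` takes the values: "" → "B" → "Br" → "BrA" → "BrAn" → "BrAnC" → "BrAnCh"

Answer: "BrAnCh"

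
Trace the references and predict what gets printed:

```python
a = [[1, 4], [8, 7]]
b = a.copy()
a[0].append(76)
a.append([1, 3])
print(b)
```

Key concept: shallow copy with nested lists.
Step by step:
`a = [[1, 4], [8, 7]]` → a = [[1, 4], [8, 7]]
`b = a.copy()` → b = [[1, 4], [8, 7]]
`a[0].append(76)` → a = [[1, 4, 76], [8, 7]]; b = [[1, 4, 76], [8, 7]]
`a.append([1, 3])` → a = [[1, 4, 76], [8, 7], [1, 3]]
`print(b)` → prints [[1, 4, 76], [8, 7]]

Answer: [[1, 4, 76], [8, 7]]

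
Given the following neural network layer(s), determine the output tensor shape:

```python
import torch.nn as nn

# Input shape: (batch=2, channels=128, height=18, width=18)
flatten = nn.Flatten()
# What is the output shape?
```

Input: (2, 128, 18, 18) -> Output: (2, 41472)

Answer: (2, 41472)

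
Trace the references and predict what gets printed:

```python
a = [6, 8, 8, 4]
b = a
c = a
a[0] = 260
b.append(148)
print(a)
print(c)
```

Key concept: multiple aliases.
Step by step:
`a = [6, 8, 8, 4]` → a = [6, 8, 8, 4]
`b = a` → b = [6, 8, 8, 4] (same object as a)
`c = a` → c = [6, 8, 8, 4] (same object as a, b)
`a[0] = 260` → a = [260, 8, 8, 4] (same object as b, c); b = [260, 8, 8, 4] (same object as a, c); c = [260, 8, 8, 4] (same object as a, b)
`b.append(148)` → a = [260, 8, 8, 4, 148] (same object as b, c); b = [260, 8, 8, 4, 148] (same object as a, c); c = [260, 8, 8, 4, 148] (same object as a, b)
`print(a)` → prints [260, 8, 8, 4, 148]
`print(c)` → prints [260, 8, 8, 4, 148]

Answer:
[260, 8, 8, 4, 148]
[260, 8, 8, 4, 148]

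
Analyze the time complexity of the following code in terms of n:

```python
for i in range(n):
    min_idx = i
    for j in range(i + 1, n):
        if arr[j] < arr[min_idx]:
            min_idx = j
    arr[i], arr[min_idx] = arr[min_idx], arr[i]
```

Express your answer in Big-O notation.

This is Selection sort. Time complexity: O(n²).

Answer: O(n²)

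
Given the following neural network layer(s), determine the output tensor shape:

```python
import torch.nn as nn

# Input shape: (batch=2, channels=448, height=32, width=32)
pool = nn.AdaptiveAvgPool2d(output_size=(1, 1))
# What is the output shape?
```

Input: (2, 448, 32, 32) -> Output: (2, 448, 1, 1)

Answer: (2, 448, 1, 1)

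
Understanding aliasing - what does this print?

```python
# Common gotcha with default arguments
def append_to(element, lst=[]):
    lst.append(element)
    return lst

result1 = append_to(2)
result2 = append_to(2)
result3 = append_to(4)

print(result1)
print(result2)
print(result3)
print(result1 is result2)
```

Key concept: mutable default argument gotcha.
Step by step:
`result1 = append_to(2)` → result1 = [2]
`result2 = append_to(2)` → result1 = [2, 2] (same object as result2); result2 = [2, 2] (same object as result1)
`result3 = append_to(4)` → result1 = [2, 2, 4] (same object as result2, result3); result2 = [2, 2, 4] (same object as result1, result3); result3 = [2, 2, 4] (same object as result1, result2)
`print(result1)` → prints [2, 2, 4]
`print(result2)` → prints [2, 2, 4]
`print(result3)` → prints [2, 2, 4]
`print(result1 is result2)` → prints True

Answer:
[2, 2, 4]
[2, 2, 4]
[2, 2, 4]
True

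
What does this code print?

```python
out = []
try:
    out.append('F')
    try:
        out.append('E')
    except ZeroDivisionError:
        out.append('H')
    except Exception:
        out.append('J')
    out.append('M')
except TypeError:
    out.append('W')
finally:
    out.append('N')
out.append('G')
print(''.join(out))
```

Execution trace: 'F' (try body) → 'E' (inner try body, no exception) → 'M' (try body, no exception) → 'N' (finally) → 'G' (after the try/except). Output: FEMNG

Answer: FEMNG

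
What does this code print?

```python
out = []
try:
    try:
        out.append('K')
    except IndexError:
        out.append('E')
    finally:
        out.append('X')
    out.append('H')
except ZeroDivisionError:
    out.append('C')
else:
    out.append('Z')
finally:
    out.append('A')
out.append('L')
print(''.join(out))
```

Execution trace: 'K' (inner try body, no exception) → 'X' (inner finally) → 'H' (try body, no exception) → 'Z' (else) → 'A' (finally) → 'L' (after the try/except). Output: KXHZAL

Answer: KXHZAL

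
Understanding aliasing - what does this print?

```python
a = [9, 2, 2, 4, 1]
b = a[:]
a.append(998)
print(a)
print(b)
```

Key concept: slice [:] creates copy.
Step by step:
`a = [9, 2, 2, 4, 1]` → a = [9, 2, 2, 4, 1]
`b = a[:]` → b = [9, 2, 2, 4, 1]
`a.append(998)` → a = [9, 2, 2, 4, 1, 998]
`print(a)` → prints [9, 2, 2, 4, 1, 998]
`print(b)` → prints [9, 2, 2, 4, 1]

Answer:
[9, 2, 2, 4, 1, 998]
[9, 2, 2, 4, 1]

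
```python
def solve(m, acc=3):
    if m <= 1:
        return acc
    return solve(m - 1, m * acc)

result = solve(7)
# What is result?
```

Accumulator trace (n, acc): (7, 3) -> (6, 21) -> (5, 126) -> (4, 630) -> (3, 2520) -> (2, 7560) -> (1, 15120) -> return 15120

Answer: 15120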